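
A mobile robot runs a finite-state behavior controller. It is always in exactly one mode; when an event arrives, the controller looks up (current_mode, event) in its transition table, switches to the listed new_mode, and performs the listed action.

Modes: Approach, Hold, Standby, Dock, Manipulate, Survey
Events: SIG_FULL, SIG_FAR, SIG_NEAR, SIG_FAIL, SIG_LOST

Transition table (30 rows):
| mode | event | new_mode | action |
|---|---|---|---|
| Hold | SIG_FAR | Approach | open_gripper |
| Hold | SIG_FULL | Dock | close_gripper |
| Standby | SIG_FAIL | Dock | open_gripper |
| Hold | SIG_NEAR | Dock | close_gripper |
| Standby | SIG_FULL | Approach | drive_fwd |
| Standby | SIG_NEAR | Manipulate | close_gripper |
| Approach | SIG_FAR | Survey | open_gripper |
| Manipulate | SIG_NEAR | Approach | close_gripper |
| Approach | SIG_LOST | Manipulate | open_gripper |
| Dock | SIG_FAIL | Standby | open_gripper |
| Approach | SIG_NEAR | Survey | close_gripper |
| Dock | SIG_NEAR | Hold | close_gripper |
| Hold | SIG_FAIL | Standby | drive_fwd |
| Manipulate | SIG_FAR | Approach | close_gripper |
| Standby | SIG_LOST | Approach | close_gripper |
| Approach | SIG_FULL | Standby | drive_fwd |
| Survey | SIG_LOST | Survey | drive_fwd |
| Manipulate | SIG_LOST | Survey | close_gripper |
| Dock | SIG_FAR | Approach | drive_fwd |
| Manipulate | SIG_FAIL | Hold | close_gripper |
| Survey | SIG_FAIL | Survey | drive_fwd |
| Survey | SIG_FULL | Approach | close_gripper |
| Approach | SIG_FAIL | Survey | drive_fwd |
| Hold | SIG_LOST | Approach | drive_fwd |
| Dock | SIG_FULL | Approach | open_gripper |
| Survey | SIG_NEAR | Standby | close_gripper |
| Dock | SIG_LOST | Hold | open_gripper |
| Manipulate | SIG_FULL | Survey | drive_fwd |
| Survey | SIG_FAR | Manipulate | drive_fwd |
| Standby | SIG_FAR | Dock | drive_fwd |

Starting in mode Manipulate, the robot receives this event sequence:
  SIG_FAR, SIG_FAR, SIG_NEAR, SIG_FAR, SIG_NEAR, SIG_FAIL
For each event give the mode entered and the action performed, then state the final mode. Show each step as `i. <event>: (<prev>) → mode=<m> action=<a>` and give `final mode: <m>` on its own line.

final mode: Standby

1. SIG_FAR: (Manipulate) → mode=Approach action=close_gripper
2. SIG_FAR: (Approach) → mode=Survey action=open_gripper
3. SIG_NEAR: (Survey) → mode=Standby action=close_gripper
4. SIG_FAR: (Standby) → mode=Dock action=drive_fwd
5. SIG_NEAR: (Dock) → mode=Hold action=close_gripper
6. SIG_FAIL: (Hold) → mode=Standby action=drive_fwd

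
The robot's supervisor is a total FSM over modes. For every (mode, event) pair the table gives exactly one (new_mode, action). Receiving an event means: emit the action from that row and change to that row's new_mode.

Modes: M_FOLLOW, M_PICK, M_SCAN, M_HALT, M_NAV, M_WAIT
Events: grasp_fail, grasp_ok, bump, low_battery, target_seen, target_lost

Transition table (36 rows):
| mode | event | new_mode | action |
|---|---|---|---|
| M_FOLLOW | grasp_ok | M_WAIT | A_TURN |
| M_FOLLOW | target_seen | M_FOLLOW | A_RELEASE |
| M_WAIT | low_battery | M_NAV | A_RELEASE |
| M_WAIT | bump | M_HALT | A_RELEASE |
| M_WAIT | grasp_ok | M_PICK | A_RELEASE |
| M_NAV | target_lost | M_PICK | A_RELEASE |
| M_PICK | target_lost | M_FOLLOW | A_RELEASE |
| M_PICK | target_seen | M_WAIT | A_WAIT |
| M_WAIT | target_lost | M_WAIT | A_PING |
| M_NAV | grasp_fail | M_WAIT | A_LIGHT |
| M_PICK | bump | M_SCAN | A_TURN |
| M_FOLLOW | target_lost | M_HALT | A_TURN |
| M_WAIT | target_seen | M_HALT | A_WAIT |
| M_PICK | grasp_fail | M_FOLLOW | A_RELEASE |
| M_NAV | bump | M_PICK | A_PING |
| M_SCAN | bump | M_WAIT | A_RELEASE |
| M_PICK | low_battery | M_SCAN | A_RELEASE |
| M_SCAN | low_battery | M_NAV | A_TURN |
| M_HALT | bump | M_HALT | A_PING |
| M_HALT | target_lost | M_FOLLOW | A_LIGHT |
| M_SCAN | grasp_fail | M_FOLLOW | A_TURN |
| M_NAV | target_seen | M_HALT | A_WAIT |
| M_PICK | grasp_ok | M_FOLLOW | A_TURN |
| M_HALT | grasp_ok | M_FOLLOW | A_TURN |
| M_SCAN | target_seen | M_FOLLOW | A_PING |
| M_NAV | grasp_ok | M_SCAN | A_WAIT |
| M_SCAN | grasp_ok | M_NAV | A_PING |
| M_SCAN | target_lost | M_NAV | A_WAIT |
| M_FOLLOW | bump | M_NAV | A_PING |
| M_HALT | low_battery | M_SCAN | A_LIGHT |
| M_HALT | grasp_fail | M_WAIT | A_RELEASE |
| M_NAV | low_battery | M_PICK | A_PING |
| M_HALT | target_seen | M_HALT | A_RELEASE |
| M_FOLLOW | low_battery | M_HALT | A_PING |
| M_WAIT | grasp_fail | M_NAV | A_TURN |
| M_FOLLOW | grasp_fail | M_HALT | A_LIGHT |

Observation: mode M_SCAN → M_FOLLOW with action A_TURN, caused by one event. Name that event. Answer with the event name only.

grasp_fail

try grasp_fail: (M_SCAN, grasp_fail) → (M_FOLLOW, A_TURN)  ← matches
try grasp_ok: (M_SCAN, grasp_ok) → (M_NAV, A_PING)
try bump: (M_SCAN, bump) → (M_WAIT, A_RELEASE)
try low_battery: (M_SCAN, low_battery) → (M_NAV, A_TURN)
try target_seen: (M_SCAN, target_seen) → (M_FOLLOW, A_PING)
try target_lost: (M_SCAN, target_lost) → (M_NAV, A_WAIT)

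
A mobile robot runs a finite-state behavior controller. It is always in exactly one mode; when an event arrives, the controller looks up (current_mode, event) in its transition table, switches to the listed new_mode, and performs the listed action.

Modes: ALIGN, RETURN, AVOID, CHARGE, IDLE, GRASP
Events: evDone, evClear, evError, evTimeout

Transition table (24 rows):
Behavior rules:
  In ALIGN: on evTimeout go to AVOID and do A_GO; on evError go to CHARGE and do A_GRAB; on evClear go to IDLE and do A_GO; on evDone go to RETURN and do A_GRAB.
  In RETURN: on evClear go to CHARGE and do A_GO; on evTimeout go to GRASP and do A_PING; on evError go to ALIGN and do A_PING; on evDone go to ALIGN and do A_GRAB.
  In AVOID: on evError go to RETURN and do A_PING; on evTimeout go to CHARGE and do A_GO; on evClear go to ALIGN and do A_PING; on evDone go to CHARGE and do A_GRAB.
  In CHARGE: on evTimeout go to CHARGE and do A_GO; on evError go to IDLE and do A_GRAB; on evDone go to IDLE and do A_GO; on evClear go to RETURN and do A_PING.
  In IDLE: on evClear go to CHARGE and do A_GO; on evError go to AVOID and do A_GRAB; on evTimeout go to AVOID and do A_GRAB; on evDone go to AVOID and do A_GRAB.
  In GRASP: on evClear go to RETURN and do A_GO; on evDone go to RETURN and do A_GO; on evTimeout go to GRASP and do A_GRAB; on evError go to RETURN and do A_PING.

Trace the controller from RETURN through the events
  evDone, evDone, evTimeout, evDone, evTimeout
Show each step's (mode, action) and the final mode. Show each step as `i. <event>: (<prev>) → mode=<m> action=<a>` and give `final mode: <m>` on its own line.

1. evDone: (RETURN) → mode=ALIGN action=A_GRAB
2. evDone: (ALIGN) → mode=RETURN action=A_GRAB
3. evTimeout: (RETURN) → mode=GRASP action=A_PING
4. evDone: (GRASP) → mode=RETURN action=A_GO
5. evTimeout: (RETURN) → mode=GRASP action=A_PING

final mode: GRASP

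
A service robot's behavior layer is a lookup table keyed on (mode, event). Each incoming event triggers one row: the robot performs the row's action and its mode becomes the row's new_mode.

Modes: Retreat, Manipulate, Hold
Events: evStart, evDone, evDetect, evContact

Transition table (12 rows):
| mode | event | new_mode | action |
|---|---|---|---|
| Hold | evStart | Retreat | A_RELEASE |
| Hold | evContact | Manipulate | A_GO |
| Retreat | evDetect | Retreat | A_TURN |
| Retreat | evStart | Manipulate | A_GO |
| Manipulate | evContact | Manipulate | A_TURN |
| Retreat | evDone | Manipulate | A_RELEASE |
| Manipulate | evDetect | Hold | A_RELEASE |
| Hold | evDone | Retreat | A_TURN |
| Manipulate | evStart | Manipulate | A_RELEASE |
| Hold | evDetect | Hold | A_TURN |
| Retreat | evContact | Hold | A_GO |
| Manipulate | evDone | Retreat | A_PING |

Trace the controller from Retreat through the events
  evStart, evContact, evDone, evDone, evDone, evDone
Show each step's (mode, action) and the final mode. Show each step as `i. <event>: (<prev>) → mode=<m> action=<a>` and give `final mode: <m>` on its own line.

final mode: Manipulate

1. evStart: (Retreat) → mode=Manipulate action=A_GO
2. evContact: (Manipulate) → mode=Manipulate action=A_TURN
3. evDone: (Manipulate) → mode=Retreat action=A_PING
4. evDone: (Retreat) → mode=Manipulate action=A_RELEASE
5. evDone: (Manipulate) → mode=Retreat action=A_PING
6. evDone: (Retreat) → mode=Manipulate action=A_RELEASE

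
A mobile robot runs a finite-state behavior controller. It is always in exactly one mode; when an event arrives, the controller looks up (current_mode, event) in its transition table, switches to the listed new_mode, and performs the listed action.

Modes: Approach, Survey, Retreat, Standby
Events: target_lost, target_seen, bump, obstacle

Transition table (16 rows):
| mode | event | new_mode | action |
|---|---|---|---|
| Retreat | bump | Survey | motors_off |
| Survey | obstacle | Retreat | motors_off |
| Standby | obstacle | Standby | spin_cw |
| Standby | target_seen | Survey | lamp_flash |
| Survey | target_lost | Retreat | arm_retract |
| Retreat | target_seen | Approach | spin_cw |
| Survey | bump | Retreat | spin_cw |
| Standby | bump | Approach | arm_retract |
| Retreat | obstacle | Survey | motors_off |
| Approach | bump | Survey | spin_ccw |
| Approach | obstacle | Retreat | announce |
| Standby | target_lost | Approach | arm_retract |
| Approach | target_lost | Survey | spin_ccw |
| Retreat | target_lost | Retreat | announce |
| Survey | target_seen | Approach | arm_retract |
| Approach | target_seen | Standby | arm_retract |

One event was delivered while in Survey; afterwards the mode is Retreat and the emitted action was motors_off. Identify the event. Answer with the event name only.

try target_lost: (Survey, target_lost) → (Retreat, arm_retract)
try target_seen: (Survey, target_seen) → (Approach, arm_retract)
try bump: (Survey, bump) → (Retreat, spin_cw)
try obstacle: (Survey, obstacle) → (Retreat, motors_off)  ← matches

obstacle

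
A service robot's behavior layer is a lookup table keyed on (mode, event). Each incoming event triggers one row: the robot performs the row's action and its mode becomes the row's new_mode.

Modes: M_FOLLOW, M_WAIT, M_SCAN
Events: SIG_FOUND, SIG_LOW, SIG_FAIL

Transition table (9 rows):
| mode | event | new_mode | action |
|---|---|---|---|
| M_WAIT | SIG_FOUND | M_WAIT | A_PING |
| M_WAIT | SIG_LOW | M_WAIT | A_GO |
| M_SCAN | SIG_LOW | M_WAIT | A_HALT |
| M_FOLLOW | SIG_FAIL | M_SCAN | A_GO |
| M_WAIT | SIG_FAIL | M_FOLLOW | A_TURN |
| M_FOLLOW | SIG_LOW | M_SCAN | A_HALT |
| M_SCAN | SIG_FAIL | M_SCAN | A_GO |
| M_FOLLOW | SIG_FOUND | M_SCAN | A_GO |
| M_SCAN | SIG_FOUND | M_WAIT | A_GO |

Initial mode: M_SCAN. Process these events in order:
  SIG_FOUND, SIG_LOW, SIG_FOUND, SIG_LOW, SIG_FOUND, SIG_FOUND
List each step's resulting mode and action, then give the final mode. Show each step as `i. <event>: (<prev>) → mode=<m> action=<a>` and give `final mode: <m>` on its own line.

1. SIG_FOUND: (M_SCAN) → mode=M_WAIT action=A_GO
2. SIG_LOW: (M_WAIT) → mode=M_WAIT action=A_GO
3. SIG_FOUND: (M_WAIT) → mode=M_WAIT action=A_PING
4. SIG_LOW: (M_WAIT) → mode=M_WAIT action=A_GO
5. SIG_FOUND: (M_WAIT) → mode=M_WAIT action=A_PING
6. SIG_FOUND: (M_WAIT) → mode=M_WAIT action=A_PING

final mode: M_WAIT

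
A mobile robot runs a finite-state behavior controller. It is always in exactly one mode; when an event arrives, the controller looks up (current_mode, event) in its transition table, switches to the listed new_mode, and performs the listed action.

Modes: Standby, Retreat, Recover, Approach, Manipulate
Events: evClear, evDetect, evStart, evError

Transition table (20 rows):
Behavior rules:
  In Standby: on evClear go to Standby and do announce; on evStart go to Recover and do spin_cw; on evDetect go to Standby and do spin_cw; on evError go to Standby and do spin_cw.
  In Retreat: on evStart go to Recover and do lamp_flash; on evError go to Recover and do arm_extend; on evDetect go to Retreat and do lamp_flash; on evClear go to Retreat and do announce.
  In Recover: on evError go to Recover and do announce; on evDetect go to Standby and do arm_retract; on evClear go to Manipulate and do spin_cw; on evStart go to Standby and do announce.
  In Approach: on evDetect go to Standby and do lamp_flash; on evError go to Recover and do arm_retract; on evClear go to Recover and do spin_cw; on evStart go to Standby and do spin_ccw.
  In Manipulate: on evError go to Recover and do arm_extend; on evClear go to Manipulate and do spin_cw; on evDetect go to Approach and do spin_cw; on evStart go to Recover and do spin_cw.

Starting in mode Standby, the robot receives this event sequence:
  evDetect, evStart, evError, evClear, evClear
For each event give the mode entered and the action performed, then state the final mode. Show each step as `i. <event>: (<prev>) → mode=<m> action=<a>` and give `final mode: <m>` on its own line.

1. evDetect: (Standby) → mode=Standby action=spin_cw
2. evStart: (Standby) → mode=Recover action=spin_cw
3. evError: (Recover) → mode=Recover action=announce
4. evClear: (Recover) → mode=Manipulate action=spin_cw
5. evClear: (Manipulate) → mode=Manipulate action=spin_cw

final mode: Manipulate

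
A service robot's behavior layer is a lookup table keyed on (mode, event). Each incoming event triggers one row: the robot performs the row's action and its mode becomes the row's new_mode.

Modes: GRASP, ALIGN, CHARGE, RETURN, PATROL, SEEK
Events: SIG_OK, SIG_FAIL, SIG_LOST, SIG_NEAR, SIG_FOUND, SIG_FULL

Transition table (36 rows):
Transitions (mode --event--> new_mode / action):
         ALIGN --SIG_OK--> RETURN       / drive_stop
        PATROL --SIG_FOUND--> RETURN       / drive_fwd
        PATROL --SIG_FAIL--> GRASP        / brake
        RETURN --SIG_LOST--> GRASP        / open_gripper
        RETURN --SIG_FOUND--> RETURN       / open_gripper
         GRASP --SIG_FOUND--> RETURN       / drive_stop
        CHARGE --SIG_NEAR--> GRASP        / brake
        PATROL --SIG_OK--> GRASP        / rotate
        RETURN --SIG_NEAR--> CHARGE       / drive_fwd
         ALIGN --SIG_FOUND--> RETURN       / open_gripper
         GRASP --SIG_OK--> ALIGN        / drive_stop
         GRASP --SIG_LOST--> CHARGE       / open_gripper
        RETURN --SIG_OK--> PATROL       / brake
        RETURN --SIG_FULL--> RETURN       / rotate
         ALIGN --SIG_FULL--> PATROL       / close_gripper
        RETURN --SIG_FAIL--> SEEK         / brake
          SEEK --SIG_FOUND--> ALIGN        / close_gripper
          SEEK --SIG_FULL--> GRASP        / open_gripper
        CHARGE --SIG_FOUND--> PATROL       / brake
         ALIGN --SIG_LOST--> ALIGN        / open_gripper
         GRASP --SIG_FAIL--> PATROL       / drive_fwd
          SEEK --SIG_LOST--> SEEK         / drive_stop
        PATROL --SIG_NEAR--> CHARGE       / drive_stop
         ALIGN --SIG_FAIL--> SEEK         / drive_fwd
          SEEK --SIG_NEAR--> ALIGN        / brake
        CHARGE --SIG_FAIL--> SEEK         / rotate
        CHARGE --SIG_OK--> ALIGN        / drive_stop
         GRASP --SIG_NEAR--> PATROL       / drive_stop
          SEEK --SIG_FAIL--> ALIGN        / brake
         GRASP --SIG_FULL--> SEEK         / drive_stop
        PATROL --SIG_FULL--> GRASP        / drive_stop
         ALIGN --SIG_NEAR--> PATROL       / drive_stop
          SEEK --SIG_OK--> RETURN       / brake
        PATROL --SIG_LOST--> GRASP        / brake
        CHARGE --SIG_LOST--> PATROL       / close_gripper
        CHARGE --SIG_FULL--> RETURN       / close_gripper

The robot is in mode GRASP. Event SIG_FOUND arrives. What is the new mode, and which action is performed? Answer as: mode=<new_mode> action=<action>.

mode=RETURN action=drive_stop

current mode = GRASP; filter table to that mode:
  (GRASP, SIG_FOUND) → (RETURN, drive_stop)  ← event matches
  (GRASP, SIG_OK) → (ALIGN, drive_stop)
  (GRASP, SIG_LOST) → (CHARGE, open_gripper)
  (GRASP, SIG_FAIL) → (PATROL, drive_fwd)
  (GRASP, SIG_NEAR) → (PATROL, drive_stop)
  (GRASP, SIG_FULL) → (SEEK, drive_stop)
event = SIG_FOUND selects (RETURN, drive_stop)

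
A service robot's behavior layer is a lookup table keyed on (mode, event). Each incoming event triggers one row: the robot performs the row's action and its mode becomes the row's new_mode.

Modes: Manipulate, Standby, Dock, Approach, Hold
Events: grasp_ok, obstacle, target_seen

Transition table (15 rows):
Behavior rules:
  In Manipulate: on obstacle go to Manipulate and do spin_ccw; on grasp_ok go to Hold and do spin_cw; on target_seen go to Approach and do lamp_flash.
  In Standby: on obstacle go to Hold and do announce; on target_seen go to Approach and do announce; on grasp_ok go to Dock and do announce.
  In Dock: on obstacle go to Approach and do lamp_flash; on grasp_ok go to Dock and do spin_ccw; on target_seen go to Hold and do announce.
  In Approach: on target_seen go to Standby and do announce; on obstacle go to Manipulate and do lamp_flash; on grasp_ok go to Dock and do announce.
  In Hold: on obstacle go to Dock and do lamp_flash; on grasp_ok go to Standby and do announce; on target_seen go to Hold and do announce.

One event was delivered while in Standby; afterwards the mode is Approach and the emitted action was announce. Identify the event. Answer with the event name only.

try grasp_ok: (Standby, grasp_ok) → (Dock, announce)
try obstacle: (Standby, obstacle) → (Hold, announce)
try target_seen: (Standby, target_seen) → (Approach, announce)  ← matches

target_seen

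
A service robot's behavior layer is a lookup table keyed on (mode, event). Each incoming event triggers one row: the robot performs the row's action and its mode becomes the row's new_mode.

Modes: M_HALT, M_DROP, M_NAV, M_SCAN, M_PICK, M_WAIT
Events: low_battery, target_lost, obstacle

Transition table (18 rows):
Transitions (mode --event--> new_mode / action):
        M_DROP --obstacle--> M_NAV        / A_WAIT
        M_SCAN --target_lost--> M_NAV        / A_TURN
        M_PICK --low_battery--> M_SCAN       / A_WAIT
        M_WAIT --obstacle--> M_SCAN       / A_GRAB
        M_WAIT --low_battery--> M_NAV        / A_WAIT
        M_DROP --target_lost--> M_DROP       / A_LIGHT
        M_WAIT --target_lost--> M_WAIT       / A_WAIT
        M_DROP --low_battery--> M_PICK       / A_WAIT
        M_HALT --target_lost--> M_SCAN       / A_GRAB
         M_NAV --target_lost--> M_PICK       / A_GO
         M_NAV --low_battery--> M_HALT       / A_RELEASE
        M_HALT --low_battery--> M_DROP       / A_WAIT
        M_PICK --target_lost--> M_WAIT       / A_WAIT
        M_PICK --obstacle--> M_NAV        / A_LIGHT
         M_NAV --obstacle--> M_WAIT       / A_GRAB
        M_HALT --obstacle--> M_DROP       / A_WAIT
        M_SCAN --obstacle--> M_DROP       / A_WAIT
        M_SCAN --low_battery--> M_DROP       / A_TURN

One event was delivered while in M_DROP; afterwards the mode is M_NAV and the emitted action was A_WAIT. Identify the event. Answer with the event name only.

try low_battery: (M_DROP, low_battery) → (M_PICK, A_WAIT)
try target_lost: (M_DROP, target_lost) → (M_DROP, A_LIGHT)
try obstacle: (M_DROP, obstacle) → (M_NAV, A_WAIT)  ← matches

obstacle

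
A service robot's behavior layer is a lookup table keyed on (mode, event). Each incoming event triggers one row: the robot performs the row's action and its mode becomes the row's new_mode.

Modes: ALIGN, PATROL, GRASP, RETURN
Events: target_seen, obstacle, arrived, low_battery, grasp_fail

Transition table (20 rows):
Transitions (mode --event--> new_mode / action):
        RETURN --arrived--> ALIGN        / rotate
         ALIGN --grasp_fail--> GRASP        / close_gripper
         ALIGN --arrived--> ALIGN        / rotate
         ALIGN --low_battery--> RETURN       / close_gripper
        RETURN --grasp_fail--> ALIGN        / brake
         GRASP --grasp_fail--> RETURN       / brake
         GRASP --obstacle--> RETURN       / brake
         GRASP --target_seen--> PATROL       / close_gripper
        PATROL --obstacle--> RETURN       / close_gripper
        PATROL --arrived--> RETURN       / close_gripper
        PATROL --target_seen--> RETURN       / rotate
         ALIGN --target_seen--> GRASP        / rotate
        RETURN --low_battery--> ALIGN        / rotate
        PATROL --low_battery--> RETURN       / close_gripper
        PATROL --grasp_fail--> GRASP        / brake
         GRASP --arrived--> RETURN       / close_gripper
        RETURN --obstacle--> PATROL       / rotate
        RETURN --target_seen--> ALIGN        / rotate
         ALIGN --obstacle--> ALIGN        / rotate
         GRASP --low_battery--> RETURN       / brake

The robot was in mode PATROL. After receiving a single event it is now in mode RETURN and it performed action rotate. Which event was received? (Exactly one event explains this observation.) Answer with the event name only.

try target_seen: (PATROL, target_seen) → (RETURN, rotate)  ← matches
try obstacle: (PATROL, obstacle) → (RETURN, close_gripper)
try arrived: (PATROL, arrived) → (RETURN, close_gripper)
try low_battery: (PATROL, low_battery) → (RETURN, close_gripper)
try grasp_fail: (PATROL, grasp_fail) → (GRASP, brake)

target_seen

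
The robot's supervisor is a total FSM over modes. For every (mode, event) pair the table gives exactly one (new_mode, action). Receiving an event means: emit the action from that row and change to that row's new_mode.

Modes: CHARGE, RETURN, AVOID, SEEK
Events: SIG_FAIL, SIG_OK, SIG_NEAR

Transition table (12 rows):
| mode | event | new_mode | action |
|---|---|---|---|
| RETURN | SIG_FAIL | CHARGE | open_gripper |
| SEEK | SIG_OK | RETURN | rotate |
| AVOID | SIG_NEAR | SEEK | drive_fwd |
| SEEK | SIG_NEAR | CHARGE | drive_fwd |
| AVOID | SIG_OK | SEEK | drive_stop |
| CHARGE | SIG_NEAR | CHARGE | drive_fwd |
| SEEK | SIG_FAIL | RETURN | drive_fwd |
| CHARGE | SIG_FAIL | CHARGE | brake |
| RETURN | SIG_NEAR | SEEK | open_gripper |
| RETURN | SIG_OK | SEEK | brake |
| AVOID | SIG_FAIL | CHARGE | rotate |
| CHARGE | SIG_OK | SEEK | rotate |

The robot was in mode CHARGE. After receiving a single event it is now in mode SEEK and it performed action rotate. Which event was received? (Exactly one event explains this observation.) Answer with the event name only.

try SIG_FAIL: (CHARGE, SIG_FAIL) → (CHARGE, brake)
try SIG_OK: (CHARGE, SIG_OK) → (SEEK, rotate)  ← matches
try SIG_NEAR: (CHARGE, SIG_NEAR) → (CHARGE, drive_fwd)

SIG_OK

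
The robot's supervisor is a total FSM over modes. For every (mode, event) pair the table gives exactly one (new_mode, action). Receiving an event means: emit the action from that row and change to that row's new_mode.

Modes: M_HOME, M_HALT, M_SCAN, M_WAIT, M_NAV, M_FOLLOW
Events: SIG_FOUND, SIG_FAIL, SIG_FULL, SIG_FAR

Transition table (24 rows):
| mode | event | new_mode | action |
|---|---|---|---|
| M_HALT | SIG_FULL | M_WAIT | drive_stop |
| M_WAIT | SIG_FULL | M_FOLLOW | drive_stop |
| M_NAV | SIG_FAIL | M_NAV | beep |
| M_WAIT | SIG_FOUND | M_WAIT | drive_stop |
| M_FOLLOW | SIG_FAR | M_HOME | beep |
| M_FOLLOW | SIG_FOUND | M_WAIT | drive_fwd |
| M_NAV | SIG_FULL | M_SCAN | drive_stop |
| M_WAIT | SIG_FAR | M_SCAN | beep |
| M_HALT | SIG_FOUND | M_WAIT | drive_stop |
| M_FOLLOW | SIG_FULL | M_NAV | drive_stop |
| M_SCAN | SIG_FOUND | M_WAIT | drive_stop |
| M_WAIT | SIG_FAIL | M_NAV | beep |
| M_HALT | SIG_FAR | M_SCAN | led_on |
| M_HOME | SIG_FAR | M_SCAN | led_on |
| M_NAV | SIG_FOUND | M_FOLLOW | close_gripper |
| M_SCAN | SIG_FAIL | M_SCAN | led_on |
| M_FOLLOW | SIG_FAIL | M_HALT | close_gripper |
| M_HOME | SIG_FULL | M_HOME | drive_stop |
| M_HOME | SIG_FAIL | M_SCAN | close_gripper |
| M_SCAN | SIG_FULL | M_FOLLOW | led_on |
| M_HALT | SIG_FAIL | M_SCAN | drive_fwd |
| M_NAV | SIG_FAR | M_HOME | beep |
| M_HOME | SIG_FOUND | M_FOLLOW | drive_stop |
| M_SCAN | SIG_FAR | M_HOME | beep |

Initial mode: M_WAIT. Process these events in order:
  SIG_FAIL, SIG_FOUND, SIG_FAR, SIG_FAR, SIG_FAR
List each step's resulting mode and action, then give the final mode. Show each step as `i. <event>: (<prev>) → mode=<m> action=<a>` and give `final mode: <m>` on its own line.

1. SIG_FAIL: (M_WAIT) → mode=M_NAV action=beep
2. SIG_FOUND: (M_NAV) → mode=M_FOLLOW action=close_gripper
3. SIG_FAR: (M_FOLLOW) → mode=M_HOME action=beep
4. SIG_FAR: (M_HOME) → mode=M_SCAN action=led_on
5. SIG_FAR: (M_SCAN) → mode=M_HOME action=beep

final mode: M_HOME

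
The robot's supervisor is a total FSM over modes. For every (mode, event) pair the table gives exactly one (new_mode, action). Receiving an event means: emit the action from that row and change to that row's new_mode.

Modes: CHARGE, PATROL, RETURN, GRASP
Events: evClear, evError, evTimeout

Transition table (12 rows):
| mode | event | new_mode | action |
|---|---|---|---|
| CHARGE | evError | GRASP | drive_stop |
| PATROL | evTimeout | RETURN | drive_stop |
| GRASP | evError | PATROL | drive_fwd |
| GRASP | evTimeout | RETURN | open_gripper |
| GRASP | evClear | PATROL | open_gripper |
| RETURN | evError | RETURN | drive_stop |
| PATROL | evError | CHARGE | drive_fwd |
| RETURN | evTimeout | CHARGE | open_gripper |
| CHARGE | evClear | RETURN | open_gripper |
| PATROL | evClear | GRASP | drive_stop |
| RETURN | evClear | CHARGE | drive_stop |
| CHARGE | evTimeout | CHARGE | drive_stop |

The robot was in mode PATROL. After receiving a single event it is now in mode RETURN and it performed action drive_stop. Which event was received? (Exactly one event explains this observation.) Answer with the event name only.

try evClear: (PATROL, evClear) → (GRASP, drive_stop)
try evError: (PATROL, evError) → (CHARGE, drive_fwd)
try evTimeout: (PATROL, evTimeout) → (RETURN, drive_stop)  ← matches

evTimeout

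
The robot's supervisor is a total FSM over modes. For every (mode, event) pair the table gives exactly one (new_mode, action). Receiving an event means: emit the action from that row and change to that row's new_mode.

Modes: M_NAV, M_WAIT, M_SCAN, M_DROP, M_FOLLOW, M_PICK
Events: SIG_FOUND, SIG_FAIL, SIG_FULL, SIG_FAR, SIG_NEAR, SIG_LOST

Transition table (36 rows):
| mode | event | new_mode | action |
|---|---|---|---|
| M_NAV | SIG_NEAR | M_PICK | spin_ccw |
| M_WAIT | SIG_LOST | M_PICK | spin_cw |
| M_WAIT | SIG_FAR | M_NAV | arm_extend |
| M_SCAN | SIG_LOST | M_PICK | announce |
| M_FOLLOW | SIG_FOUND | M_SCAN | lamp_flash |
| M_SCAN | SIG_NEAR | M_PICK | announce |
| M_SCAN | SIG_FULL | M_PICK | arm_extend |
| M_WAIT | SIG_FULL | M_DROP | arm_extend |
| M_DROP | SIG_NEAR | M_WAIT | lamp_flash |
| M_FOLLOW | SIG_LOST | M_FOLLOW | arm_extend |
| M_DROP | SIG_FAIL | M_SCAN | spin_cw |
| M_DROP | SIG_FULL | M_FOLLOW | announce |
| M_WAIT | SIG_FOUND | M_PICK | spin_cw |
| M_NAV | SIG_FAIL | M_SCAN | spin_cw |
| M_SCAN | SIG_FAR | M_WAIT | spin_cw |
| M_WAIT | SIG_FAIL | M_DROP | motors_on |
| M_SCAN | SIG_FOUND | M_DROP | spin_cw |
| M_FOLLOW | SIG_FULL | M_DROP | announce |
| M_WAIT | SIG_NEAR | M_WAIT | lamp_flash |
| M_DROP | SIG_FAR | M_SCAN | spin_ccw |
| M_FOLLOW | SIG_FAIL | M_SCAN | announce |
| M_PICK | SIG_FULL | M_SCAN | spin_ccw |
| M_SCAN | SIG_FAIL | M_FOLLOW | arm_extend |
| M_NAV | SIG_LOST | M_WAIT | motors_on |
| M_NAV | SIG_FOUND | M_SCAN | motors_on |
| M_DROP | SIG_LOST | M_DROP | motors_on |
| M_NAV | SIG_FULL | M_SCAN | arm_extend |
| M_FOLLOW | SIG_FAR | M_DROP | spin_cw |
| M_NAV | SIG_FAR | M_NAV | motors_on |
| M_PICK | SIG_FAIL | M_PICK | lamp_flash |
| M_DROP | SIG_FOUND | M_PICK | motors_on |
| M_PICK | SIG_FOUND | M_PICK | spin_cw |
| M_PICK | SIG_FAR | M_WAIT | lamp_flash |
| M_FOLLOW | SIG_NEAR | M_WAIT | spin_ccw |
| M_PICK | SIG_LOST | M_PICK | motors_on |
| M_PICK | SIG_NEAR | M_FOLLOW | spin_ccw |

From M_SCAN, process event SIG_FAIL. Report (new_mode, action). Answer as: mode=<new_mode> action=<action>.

mode=M_FOLLOW action=arm_extend

current mode = M_SCAN; filter table to that mode:
  (M_SCAN, SIG_LOST) → (M_PICK, announce)
  (M_SCAN, SIG_NEAR) → (M_PICK, announce)
  (M_SCAN, SIG_FULL) → (M_PICK, arm_extend)
  (M_SCAN, SIG_FAR) → (M_WAIT, spin_cw)
  (M_SCAN, SIG_FOUND) → (M_DROP, spin_cw)
  (M_SCAN, SIG_FAIL) → (M_FOLLOW, arm_extend)  ← event matches
event = SIG_FAIL selects (M_FOLLOW, arm_extend)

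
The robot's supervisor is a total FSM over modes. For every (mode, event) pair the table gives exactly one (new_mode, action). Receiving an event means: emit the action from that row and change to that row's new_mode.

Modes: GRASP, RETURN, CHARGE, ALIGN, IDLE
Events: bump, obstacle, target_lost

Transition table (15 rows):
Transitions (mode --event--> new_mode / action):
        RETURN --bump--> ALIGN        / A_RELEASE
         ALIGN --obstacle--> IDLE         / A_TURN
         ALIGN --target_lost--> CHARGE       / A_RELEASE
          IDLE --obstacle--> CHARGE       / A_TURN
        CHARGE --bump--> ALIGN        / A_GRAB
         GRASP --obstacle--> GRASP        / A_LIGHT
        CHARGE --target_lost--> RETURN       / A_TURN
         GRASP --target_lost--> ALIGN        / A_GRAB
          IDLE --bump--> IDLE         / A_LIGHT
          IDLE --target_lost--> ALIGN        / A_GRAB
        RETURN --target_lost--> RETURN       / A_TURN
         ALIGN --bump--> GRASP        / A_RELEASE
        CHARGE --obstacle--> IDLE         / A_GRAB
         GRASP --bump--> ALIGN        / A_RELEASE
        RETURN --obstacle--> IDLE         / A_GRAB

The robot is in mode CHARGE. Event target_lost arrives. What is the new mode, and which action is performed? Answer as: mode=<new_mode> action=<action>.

mode=RETURN action=A_TURN

current mode = CHARGE; filter table to that mode:
  (CHARGE, bump) → (ALIGN, A_GRAB)
  (CHARGE, target_lost) → (RETURN, A_TURN)  ← event matches
  (CHARGE, obstacle) → (IDLE, A_GRAB)
event = target_lost selects (RETURN, A_TURN)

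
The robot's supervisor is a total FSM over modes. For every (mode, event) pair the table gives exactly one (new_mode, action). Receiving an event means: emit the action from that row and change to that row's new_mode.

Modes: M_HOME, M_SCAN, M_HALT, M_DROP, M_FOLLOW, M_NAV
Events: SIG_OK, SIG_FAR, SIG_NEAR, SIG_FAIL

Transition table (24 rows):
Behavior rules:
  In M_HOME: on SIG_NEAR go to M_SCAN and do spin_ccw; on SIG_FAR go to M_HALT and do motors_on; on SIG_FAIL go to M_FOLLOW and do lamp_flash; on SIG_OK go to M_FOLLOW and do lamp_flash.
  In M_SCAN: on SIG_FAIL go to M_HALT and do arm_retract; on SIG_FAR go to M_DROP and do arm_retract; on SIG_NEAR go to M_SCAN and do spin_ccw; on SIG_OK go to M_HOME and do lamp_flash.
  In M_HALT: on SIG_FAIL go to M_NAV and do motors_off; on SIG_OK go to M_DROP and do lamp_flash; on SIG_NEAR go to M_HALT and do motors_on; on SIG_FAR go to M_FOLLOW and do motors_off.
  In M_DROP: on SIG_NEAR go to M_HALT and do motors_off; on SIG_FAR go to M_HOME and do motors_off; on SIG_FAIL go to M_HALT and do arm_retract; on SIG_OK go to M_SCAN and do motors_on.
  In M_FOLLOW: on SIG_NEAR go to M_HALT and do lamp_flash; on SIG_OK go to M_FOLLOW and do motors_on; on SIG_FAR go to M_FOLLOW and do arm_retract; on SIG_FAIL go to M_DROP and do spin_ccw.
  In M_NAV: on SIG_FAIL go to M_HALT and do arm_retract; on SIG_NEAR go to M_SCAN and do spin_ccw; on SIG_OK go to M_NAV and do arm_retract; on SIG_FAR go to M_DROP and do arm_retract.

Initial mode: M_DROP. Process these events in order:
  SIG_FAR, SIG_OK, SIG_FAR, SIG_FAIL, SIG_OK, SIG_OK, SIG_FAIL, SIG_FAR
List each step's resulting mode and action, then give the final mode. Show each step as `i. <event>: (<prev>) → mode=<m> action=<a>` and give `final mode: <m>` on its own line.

final mode: M_FOLLOW

1. SIG_FAR: (M_DROP) → mode=M_HOME action=motors_off
2. SIG_OK: (M_HOME) → mode=M_FOLLOW action=lamp_flash
3. SIG_FAR: (M_FOLLOW) → mode=M_FOLLOW action=arm_retract
4. SIG_FAIL: (M_FOLLOW) → mode=M_DROP action=spin_ccw
5. SIG_OK: (M_DROP) → mode=M_SCAN action=motors_on
6. SIG_OK: (M_SCAN) → mode=M_HOME action=lamp_flash
7. SIG_FAIL: (M_HOME) → mode=M_FOLLOW action=lamp_flash
8. SIG_FAR: (M_FOLLOW) → mode=M_FOLLOW action=arm_retract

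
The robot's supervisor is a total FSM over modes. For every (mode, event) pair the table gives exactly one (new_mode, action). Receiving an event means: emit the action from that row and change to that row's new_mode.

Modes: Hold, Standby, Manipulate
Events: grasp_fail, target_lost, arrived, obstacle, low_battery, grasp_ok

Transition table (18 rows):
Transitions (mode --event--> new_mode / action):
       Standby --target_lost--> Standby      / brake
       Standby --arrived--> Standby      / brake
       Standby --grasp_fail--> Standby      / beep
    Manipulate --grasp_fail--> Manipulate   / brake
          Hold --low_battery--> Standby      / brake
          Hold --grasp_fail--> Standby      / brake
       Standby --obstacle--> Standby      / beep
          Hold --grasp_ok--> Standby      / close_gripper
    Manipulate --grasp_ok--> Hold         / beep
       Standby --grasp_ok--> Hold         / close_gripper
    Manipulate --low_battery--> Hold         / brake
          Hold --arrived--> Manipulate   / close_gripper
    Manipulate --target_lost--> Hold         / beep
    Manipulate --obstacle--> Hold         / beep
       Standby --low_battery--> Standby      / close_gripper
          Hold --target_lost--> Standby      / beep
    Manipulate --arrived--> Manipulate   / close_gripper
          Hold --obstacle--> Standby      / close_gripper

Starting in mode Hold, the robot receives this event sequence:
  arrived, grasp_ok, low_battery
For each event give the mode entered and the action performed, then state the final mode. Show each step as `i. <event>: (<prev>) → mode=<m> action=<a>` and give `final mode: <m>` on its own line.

1. arrived: (Hold) → mode=Manipulate action=close_gripper
2. grasp_ok: (Manipulate) → mode=Hold action=beep
3. low_battery: (Hold) → mode=Standby action=brake

final mode: Standby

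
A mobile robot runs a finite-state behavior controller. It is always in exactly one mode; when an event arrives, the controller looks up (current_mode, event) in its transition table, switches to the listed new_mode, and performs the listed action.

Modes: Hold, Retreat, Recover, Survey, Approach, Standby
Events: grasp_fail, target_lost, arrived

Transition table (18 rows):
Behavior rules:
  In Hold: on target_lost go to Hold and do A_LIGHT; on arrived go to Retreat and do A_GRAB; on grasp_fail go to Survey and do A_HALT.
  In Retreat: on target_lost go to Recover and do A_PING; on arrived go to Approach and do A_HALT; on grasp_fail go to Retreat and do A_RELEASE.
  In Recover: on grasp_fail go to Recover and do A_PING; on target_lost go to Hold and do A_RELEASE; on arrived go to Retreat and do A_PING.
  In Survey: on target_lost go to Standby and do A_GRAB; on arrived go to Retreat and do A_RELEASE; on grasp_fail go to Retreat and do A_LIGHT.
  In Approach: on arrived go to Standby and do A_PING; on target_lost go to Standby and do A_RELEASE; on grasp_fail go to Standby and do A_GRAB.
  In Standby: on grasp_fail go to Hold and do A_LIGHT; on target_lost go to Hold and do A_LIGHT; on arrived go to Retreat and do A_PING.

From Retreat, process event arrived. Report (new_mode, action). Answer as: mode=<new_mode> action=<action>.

mode=Approach action=A_HALT

current mode = Retreat; filter table to that mode:
  (Retreat, target_lost) → (Recover, A_PING)
  (Retreat, arrived) → (Approach, A_HALT)  ← event matches
  (Retreat, grasp_fail) → (Retreat, A_RELEASE)
event = arrived selects (Approach, A_HALT)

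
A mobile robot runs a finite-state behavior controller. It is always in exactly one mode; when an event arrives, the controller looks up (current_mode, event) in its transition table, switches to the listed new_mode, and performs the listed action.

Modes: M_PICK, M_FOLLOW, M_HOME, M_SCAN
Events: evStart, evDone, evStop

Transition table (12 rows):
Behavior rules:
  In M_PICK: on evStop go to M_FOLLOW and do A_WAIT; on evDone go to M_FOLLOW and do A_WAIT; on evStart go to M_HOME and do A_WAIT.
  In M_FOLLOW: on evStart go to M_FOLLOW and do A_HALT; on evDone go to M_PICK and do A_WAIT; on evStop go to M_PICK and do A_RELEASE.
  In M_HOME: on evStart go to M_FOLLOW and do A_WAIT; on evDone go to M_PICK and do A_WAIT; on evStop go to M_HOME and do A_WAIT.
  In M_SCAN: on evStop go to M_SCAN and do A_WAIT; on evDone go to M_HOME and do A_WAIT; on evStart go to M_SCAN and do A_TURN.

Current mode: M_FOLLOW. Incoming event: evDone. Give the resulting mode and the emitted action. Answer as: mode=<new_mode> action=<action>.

current mode = M_FOLLOW; filter table to that mode:
  (M_FOLLOW, evStart) → (M_FOLLOW, A_HALT)
  (M_FOLLOW, evDone) → (M_PICK, A_WAIT)  ← event matches
  (M_FOLLOW, evStop) → (M_PICK, A_RELEASE)
event = evDone selects (M_PICK, A_WAIT)

mode=M_PICK action=A_WAIT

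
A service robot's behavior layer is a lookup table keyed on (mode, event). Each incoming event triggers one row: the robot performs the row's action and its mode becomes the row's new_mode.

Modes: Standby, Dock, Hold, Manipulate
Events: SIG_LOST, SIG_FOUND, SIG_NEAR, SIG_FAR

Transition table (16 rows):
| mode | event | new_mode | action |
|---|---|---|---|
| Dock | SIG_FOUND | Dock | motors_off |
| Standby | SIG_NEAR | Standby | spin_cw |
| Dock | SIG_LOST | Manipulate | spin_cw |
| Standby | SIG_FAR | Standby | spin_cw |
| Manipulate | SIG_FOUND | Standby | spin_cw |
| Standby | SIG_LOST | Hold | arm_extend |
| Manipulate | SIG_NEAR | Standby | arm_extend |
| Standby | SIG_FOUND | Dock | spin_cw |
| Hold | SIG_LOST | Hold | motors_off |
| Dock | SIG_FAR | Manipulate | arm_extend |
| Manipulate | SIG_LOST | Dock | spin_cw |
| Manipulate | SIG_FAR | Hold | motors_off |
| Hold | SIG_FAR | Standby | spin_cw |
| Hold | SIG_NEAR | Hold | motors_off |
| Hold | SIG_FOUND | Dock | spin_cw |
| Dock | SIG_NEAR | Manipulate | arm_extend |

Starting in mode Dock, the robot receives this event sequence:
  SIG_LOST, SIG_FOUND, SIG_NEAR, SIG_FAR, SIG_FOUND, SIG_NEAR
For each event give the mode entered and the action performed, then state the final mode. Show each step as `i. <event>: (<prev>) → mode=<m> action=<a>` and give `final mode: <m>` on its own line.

final mode: Manipulate

1. SIG_LOST: (Dock) → mode=Manipulate action=spin_cw
2. SIG_FOUND: (Manipulate) → mode=Standby action=spin_cw
3. SIG_NEAR: (Standby) → mode=Standby action=spin_cw
4. SIG_FAR: (Standby) → mode=Standby action=spin_cw
5. SIG_FOUND: (Standby) → mode=Dock action=spin_cw
6. SIG_NEAR: (Dock) → mode=Manipulate action=arm_extend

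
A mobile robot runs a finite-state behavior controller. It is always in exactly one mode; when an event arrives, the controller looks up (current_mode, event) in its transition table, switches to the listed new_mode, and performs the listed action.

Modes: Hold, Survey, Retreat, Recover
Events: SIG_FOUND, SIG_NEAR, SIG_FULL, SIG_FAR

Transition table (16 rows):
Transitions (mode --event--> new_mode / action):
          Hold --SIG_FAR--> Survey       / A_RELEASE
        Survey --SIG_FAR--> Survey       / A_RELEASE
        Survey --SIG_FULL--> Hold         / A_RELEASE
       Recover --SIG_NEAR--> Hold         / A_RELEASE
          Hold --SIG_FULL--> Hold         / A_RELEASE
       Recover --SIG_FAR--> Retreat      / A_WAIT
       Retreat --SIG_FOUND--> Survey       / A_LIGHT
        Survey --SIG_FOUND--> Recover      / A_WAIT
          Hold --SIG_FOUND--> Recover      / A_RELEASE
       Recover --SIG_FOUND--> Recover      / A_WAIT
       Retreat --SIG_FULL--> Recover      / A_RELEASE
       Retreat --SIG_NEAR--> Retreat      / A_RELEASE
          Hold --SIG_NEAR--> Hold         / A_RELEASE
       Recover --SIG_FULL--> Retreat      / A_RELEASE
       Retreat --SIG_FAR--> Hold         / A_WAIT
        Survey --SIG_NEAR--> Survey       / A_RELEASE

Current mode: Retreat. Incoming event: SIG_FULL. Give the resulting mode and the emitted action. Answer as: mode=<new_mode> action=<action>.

mode=Recover action=A_RELEASE

current mode = Retreat; filter table to that mode:
  (Retreat, SIG_FOUND) → (Survey, A_LIGHT)
  (Retreat, SIG_FULL) → (Recover, A_RELEASE)  ← event matches
  (Retreat, SIG_NEAR) → (Retreat, A_RELEASE)
  (Retreat, SIG_FAR) → (Hold, A_WAIT)
event = SIG_FULL selects (Recover, A_RELEASE)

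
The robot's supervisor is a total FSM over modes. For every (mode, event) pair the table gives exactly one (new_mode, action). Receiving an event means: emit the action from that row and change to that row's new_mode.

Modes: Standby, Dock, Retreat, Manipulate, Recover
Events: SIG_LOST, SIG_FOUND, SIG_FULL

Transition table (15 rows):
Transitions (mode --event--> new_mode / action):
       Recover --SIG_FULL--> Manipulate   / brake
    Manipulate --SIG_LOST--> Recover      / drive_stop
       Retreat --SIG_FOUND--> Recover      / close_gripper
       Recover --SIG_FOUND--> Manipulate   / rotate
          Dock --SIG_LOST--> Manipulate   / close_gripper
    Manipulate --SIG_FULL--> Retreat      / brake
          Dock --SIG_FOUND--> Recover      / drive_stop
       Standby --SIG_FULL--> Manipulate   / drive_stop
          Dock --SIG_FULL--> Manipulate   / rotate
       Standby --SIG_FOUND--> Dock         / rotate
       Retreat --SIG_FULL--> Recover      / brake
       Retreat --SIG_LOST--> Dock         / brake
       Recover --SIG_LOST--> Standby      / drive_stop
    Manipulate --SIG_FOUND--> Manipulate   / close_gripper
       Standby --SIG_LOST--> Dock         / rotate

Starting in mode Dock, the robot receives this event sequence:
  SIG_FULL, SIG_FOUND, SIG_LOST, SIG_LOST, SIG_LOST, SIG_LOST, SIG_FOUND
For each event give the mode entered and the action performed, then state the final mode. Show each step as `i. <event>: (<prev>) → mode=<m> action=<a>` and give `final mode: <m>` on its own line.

final mode: Manipulate

1. SIG_FULL: (Dock) → mode=Manipulate action=rotate
2. SIG_FOUND: (Manipulate) → mode=Manipulate action=close_gripper
3. SIG_LOST: (Manipulate) → mode=Recover action=drive_stop
4. SIG_LOST: (Recover) → mode=Standby action=drive_stop
5. SIG_LOST: (Standby) → mode=Dock action=rotate
6. SIG_LOST: (Dock) → mode=Manipulate action=close_gripper
7. SIG_FOUND: (Manipulate) → mode=Manipulate action=close_gripper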